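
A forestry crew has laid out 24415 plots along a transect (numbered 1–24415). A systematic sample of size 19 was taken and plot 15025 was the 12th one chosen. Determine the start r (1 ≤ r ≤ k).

k = 24415/19 = 1285
r = 15025 − (12−1)×1285 = 15025 − 14135 = 890

890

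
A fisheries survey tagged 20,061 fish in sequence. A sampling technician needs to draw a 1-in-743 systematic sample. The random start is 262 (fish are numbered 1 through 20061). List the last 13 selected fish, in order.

10664, 11407, 12150, 12893, 13636, 14379, 15122, 15865, 16608, 17351, 18094, 18837, 19580

15th selection = 262 + 14×743 = 10664
16th: 10664 + 743 = 11407
17th: 11407 + 743 = 12150
18th: 12150 + 743 = 12893
19th: 12893 + 743 = 13636
20th: 13636 + 743 = 14379
21st: 14379 + 743 = 15122
22nd: 15122 + 743 = 15865
23rd: 15865 + 743 = 16608
24th: 16608 + 743 = 17351
25th: 17351 + 743 = 18094
26th: 18094 + 743 = 18837
27th: 18837 + 743 = 19580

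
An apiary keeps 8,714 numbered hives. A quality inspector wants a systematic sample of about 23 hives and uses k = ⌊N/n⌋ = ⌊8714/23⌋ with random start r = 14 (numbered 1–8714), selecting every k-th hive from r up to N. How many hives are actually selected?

24

k = ⌊8714/23⌋ = 378
Achieved size = ⌊(8714 − 14)/378⌋ + 1 = ⌊8700/378⌋ + 1 = 23 + 1 = 24
(last selection: 14 + 23×378 = 8708 ≤ 8714; next would be 9086 > 8714)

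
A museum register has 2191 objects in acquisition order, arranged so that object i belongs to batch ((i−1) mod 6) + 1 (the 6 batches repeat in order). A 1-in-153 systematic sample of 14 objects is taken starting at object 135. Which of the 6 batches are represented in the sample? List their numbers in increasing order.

3, 6

Consecutive selections differ by k = 153, so their batch numbers differ by 153 mod 6 = 3.
gcd(153, 6) = 3, so the sample visits 6/3 = 2 distinct residues mod 6.
Start 135 is batch 3; the batches hit are 3, 6.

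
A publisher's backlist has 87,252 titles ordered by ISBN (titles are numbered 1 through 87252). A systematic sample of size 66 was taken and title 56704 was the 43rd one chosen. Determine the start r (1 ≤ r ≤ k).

k = 87252/66 = 1322
r = 56704 − (43−1)×1322 = 56704 − 55524 = 1180

1180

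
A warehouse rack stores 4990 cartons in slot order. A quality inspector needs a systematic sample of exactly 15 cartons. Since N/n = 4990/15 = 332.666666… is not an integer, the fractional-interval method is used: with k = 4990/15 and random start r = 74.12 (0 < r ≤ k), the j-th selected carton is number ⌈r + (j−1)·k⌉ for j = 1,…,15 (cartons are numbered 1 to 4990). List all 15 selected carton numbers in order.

75, 407, 740, 1073, 1405, 1738, 2071, 2403, 2736, 3069, 3401, 3734, 4067, 4399, 4732

j=1: r + 0k = 74.12 → ⌈·⌉ = 75
j=2: r + 1k = 406.786666… → ⌈·⌉ = 407
j=3: r + 2k = 739.453333… → ⌈·⌉ = 740
j=4: r + 3k = 1072.12 → ⌈·⌉ = 1073
j=5: r + 4k = 1404.786666… → ⌈·⌉ = 1405
j=6: r + 5k = 1737.453333… → ⌈·⌉ = 1738
j=7: r + 6k = 2070.12 → ⌈·⌉ = 2071
j=8: r + 7k = 2402.786666… → ⌈·⌉ = 2403
j=9: r + 8k = 2735.453333… → ⌈·⌉ = 2736
j=10: r + 9k = 3068.12 → ⌈·⌉ = 3069
j=11: r + 10k = 3400.786666… → ⌈·⌉ = 3401
j=12: r + 11k = 3733.453333… → ⌈·⌉ = 3734
j=13: r + 12k = 4066.12 → ⌈·⌉ = 4067
j=14: r + 13k = 4398.786666… → ⌈·⌉ = 4399
j=15: r + 14k = 4731.453333… → ⌈·⌉ = 4732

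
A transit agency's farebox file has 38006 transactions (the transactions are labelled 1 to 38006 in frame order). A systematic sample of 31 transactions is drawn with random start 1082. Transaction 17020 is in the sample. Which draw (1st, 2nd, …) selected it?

14

k = 38006/31 = 1226
position = (17020 − 1082)/1226 + 1 = 15938/1226 + 1 = 13 + 1 = 14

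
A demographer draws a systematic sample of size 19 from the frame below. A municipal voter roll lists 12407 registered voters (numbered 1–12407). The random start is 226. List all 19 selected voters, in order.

k = N/n = 12407/19 = 653
voter 1: 226
voter 2: 226 + 653 = 879
voter 3: 879 + 653 = 1532
voter 4: 1532 + 653 = 2185
voter 5: 2185 + 653 = 2838
voter 6: 2838 + 653 = 3491
voter 7: 3491 + 653 = 4144
voter 8: 4144 + 653 = 4797
voter 9: 4797 + 653 = 5450
voter 10: 5450 + 653 = 6103
voter 11: 6103 + 653 = 6756
voter 12: 6756 + 653 = 7409
voter 13: 7409 + 653 = 8062
voter 14: 8062 + 653 = 8715
voter 15: 8715 + 653 = 9368
voter 16: 9368 + 653 = 10021
voter 17: 10021 + 653 = 10674
voter 18: 10674 + 653 = 11327
voter 19: 11327 + 653 = 11980

226, 879, 1532, 2185, 2838, 3491, 4144, 4797, 5450, 6103, 6756, 7409, 8062, 8715, 9368, 10021, 10674, 11327, 11980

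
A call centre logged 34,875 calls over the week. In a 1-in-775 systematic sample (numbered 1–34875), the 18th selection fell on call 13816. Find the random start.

641

k = 775
r = 13816 − (18−1)×775 = 13816 − 13175 = 641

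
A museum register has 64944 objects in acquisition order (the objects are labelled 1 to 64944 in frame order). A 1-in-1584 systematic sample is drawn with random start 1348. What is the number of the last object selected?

64708

k = 1584
41st selection = r + (41−1)·k = 1348 + 40×1584 = 1348 + 63360 = 64708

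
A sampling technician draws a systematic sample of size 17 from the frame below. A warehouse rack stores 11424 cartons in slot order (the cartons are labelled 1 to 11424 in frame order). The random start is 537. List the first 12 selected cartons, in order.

537, 1209, 1881, 2553, 3225, 3897, 4569, 5241, 5913, 6585, 7257, 7929

k = N/n = 11424/17 = 672
carton 1: 537
carton 2: 537 + 672 = 1209
carton 3: 1209 + 672 = 1881
carton 4: 1881 + 672 = 2553
carton 5: 2553 + 672 = 3225
carton 6: 3225 + 672 = 3897
carton 7: 3897 + 672 = 4569
carton 8: 4569 + 672 = 5241
carton 9: 5241 + 672 = 5913
carton 10: 5913 + 672 = 6585
carton 11: 6585 + 672 = 7257
carton 12: 7257 + 672 = 7929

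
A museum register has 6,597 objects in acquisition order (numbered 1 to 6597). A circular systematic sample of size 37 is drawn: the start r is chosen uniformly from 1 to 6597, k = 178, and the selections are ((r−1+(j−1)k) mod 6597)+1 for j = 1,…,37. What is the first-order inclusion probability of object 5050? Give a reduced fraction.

37/6597

For each position j, as r ranges over 1…6597 the j-th selection hits every object exactly once, so object 5050 is selected for exactly 37 of the 6597 starts.
Inclusion probability = 37/6597.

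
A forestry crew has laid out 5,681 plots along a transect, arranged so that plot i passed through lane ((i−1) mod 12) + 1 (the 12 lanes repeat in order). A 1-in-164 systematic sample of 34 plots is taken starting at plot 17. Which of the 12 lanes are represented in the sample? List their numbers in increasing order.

1, 5, 9

Consecutive selections differ by k = 164, so their lane numbers differ by 164 mod 12 = 8.
gcd(164, 12) = 4, so the sample visits 12/4 = 3 distinct residues mod 12.
Start 17 is lane 5; the lanes hit are 1, 5, 9.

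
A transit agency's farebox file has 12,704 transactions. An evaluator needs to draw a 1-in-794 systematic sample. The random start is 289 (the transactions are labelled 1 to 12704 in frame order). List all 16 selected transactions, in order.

transaction 1: 289
transaction 2: 289 + 794 = 1083
transaction 3: 1083 + 794 = 1877
transaction 4: 1877 + 794 = 2671
transaction 5: 2671 + 794 = 3465
transaction 6: 3465 + 794 = 4259
transaction 7: 4259 + 794 = 5053
transaction 8: 5053 + 794 = 5847
transaction 9: 5847 + 794 = 6641
transaction 10: 6641 + 794 = 7435
transaction 11: 7435 + 794 = 8229
transaction 12: 8229 + 794 = 9023
transaction 13: 9023 + 794 = 9817
transaction 14: 9817 + 794 = 10611
transaction 15: 10611 + 794 = 11405
transaction 16: 11405 + 794 = 12199

289, 1083, 1877, 2671, 3465, 4259, 5053, 5847, 6641, 7435, 8229, 9023, 9817, 10611, 11405, 12199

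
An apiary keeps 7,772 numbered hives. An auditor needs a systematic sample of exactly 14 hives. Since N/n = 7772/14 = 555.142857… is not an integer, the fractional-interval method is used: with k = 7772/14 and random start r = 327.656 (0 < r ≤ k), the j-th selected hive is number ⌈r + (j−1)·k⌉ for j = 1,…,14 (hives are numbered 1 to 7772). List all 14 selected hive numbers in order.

328, 883, 1438, 1994, 2549, 3104, 3659, 4214, 4769, 5324, 5880, 6435, 6990, 7545

j=1: r + 0k = 327.656 → ⌈·⌉ = 328
j=2: r + 1k = 882.798857… → ⌈·⌉ = 883
j=3: r + 2k = 1437.941714… → ⌈·⌉ = 1438
j=4: r + 3k = 1993.084571… → ⌈·⌉ = 1994
j=5: r + 4k = 2548.227428… → ⌈·⌉ = 2549
j=6: r + 5k = 3103.370285… → ⌈·⌉ = 3104
j=7: r + 6k = 3658.513142… → ⌈·⌉ = 3659
j=8: r + 7k = 4213.656 → ⌈·⌉ = 4214
j=9: r + 8k = 4768.798857… → ⌈·⌉ = 4769
j=10: r + 9k = 5323.941714… → ⌈·⌉ = 5324
j=11: r + 10k = 5879.084571… → ⌈·⌉ = 5880
j=12: r + 11k = 6434.227428… → ⌈·⌉ = 6435
j=13: r + 12k = 6989.370285… → ⌈·⌉ = 6990
j=14: r + 13k = 7544.513142… → ⌈·⌉ = 7545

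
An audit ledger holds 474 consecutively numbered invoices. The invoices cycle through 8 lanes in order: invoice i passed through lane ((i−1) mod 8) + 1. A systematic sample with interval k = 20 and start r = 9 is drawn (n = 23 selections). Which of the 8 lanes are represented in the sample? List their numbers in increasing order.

1, 5

Consecutive selections differ by k = 20, so their lane numbers differ by 20 mod 8 = 4.
gcd(20, 8) = 4, so the sample visits 8/4 = 2 distinct residues mod 8.
Start 9 is lane 1; the lanes hit are 1, 5.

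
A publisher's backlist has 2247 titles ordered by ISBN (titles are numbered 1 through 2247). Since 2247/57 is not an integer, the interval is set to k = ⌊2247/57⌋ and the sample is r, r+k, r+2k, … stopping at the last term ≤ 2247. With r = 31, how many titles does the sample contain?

57

k = ⌊2247/57⌋ = 39
Achieved size = ⌊(2247 − 31)/39⌋ + 1 = ⌊2216/39⌋ + 1 = 56 + 1 = 57
(last selection: 31 + 56×39 = 2215 ≤ 2247; next would be 2254 > 2247)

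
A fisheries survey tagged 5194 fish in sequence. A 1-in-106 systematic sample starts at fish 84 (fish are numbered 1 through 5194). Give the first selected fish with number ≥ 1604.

1674

k = 106
Steps past start: ⌈(1604 − 84)/106⌉ = ⌈1520/106⌉ = 15
Selected fish: 84 + 15×106 = 1674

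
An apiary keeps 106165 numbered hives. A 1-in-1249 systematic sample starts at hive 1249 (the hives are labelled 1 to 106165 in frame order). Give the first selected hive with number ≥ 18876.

k = 1249
Steps past start: ⌈(18876 − 1249)/1249⌉ = ⌈17627/1249⌉ = 15
Selected hive: 1249 + 15×1249 = 19984

19984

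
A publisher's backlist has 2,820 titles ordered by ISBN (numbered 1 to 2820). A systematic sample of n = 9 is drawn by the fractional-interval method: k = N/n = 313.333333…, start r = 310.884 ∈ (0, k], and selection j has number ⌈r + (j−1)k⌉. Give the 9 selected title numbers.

311, 625, 938, 1251, 1565, 1878, 2191, 2505, 2818

j=1: r + 0k = 310.884 → ⌈·⌉ = 311
j=2: r + 1k = 624.217333… → ⌈·⌉ = 625
j=3: r + 2k = 937.550666… → ⌈·⌉ = 938
j=4: r + 3k = 1250.884 → ⌈·⌉ = 1251
j=5: r + 4k = 1564.217333… → ⌈·⌉ = 1565
j=6: r + 5k = 1877.550666… → ⌈·⌉ = 1878
j=7: r + 6k = 2190.884 → ⌈·⌉ = 2191
j=8: r + 7k = 2504.217333… → ⌈·⌉ = 2505
j=9: r + 8k = 2817.550666… → ⌈·⌉ = 2818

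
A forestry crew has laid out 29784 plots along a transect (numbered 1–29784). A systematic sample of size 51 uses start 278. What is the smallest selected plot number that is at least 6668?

k = 29784/51 = 584
Steps past start: ⌈(6668 − 278)/584⌉ = ⌈6390/584⌉ = 11
Selected plot: 278 + 11×584 = 6702

6702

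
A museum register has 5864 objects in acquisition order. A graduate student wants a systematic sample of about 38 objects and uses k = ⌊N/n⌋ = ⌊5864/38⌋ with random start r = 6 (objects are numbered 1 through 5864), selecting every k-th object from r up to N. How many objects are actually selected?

k = ⌊5864/38⌋ = 154
Achieved size = ⌊(5864 − 6)/154⌋ + 1 = ⌊5858/154⌋ + 1 = 38 + 1 = 39
(last selection: 6 + 38×154 = 5858 ≤ 5864; next would be 6012 > 5864)

39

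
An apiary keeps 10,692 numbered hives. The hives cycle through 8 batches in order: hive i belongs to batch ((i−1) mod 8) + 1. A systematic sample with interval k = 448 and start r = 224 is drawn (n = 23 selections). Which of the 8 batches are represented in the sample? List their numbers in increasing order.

8

Consecutive selections differ by k = 448, so their batch numbers differ by 448 mod 8 = 0.
gcd(448, 8) = 8, so the sample visits 8/8 = 1 distinct residues mod 8.
Start 224 is batch 8; the batches hit are 8.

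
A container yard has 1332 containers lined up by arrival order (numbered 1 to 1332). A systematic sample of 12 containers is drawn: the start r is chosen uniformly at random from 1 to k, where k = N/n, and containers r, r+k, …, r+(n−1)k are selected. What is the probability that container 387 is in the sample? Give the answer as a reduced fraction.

k = 1332/12 = 111.
Container 387 is selected iff r ≡ 387 (mod 111); exactly one such r in {1,…,111}.
Inclusion probability = 1/111.

1/111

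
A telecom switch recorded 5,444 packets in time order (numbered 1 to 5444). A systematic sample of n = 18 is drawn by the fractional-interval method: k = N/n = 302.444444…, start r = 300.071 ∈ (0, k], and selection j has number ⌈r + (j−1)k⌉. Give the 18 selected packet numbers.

j=1: r + 0k = 300.071 → ⌈·⌉ = 301
j=2: r + 1k = 602.515444… → ⌈·⌉ = 603
j=3: r + 2k = 904.959888… → ⌈·⌉ = 905
j=4: r + 3k = 1207.404333… → ⌈·⌉ = 1208
j=5: r + 4k = 1509.848777… → ⌈·⌉ = 1510
j=6: r + 5k = 1812.293222… → ⌈·⌉ = 1813
j=7: r + 6k = 2114.737666… → ⌈·⌉ = 2115
j=8: r + 7k = 2417.182111… → ⌈·⌉ = 2418
j=9: r + 8k = 2719.626555… → ⌈·⌉ = 2720
j=10: r + 9k = 3022.071 → ⌈·⌉ = 3023
j=11: r + 10k = 3324.515444… → ⌈·⌉ = 3325
j=12: r + 11k = 3626.959888… → ⌈·⌉ = 3627
j=13: r + 12k = 3929.404333… → ⌈·⌉ = 3930
j=14: r + 13k = 4231.848777… → ⌈·⌉ = 4232
j=15: r + 14k = 4534.293222… → ⌈·⌉ = 4535
j=16: r + 15k = 4836.737666… → ⌈·⌉ = 4837
j=17: r + 16k = 5139.182111… → ⌈·⌉ = 5140
j=18: r + 17k = 5441.626555… → ⌈·⌉ = 5442

301, 603, 905, 1208, 1510, 1813, 2115, 2418, 2720, 3023, 3325, 3627, 3930, 4232, 4535, 4837, 5140, 5442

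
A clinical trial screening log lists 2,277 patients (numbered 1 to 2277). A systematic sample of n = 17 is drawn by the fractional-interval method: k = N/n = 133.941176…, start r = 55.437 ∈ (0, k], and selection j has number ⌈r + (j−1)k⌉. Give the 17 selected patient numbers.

j=1: r + 0k = 55.437 → ⌈·⌉ = 56
j=2: r + 1k = 189.378176… → ⌈·⌉ = 190
j=3: r + 2k = 323.319352… → ⌈·⌉ = 324
j=4: r + 3k = 457.260529… → ⌈·⌉ = 458
j=5: r + 4k = 591.201705… → ⌈·⌉ = 592
j=6: r + 5k = 725.142882… → ⌈·⌉ = 726
j=7: r + 6k = 859.084058… → ⌈·⌉ = 860
j=8: r + 7k = 993.025235… → ⌈·⌉ = 994
j=9: r + 8k = 1126.966411… → ⌈·⌉ = 1127
j=10: r + 9k = 1260.907588… → ⌈·⌉ = 1261
j=11: r + 10k = 1394.848764… → ⌈·⌉ = 1395
j=12: r + 11k = 1528.789941… → ⌈·⌉ = 1529
j=13: r + 12k = 1662.731117… → ⌈·⌉ = 1663
j=14: r + 13k = 1796.672294… → ⌈·⌉ = 1797
j=15: r + 14k = 1930.613470… → ⌈·⌉ = 1931
j=16: r + 15k = 2064.554647… → ⌈·⌉ = 2065
j=17: r + 16k = 2198.495823… → ⌈·⌉ = 2199

56, 190, 324, 458, 592, 726, 860, 994, 1127, 1261, 1395, 1529, 1663, 1797, 1931, 2065, 2199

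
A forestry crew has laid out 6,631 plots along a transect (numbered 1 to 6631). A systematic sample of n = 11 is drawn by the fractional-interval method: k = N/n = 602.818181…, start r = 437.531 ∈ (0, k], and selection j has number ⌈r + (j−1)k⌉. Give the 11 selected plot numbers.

j=1: r + 0k = 437.531 → ⌈·⌉ = 438
j=2: r + 1k = 1040.349181… → ⌈·⌉ = 1041
j=3: r + 2k = 1643.167363… → ⌈·⌉ = 1644
j=4: r + 3k = 2245.985545… → ⌈·⌉ = 2246
j=5: r + 4k = 2848.803727… → ⌈·⌉ = 2849
j=6: r + 5k = 3451.621909… → ⌈·⌉ = 3452
j=7: r + 6k = 4054.440090… → ⌈·⌉ = 4055
j=8: r + 7k = 4657.258272… → ⌈·⌉ = 4658
j=9: r + 8k = 5260.076454… → ⌈·⌉ = 5261
j=10: r + 9k = 5862.894636… → ⌈·⌉ = 5863
j=11: r + 10k = 6465.712818… → ⌈·⌉ = 6466

438, 1041, 1644, 2246, 2849, 3452, 4055, 4658, 5261, 5863, 6466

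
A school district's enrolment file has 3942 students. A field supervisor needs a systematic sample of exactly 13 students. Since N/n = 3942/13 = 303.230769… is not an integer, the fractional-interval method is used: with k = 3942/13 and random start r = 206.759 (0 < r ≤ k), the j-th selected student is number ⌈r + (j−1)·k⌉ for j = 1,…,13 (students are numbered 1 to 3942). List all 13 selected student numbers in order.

207, 510, 814, 1117, 1420, 1723, 2027, 2330, 2633, 2936, 3240, 3543, 3846

j=1: r + 0k = 206.759 → ⌈·⌉ = 207
j=2: r + 1k = 509.989769… → ⌈·⌉ = 510
j=3: r + 2k = 813.220538… → ⌈·⌉ = 814
j=4: r + 3k = 1116.451307… → ⌈·⌉ = 1117
j=5: r + 4k = 1419.682076… → ⌈·⌉ = 1420
j=6: r + 5k = 1722.912846… → ⌈·⌉ = 1723
j=7: r + 6k = 2026.143615… → ⌈·⌉ = 2027
j=8: r + 7k = 2329.374384… → ⌈·⌉ = 2330
j=9: r + 8k = 2632.605153… → ⌈·⌉ = 2633
j=10: r + 9k = 2935.835923… → ⌈·⌉ = 2936
j=11: r + 10k = 3239.066692… → ⌈·⌉ = 3240
j=12: r + 11k = 3542.297461… → ⌈·⌉ = 3543
j=13: r + 12k = 3845.528230… → ⌈·⌉ = 3846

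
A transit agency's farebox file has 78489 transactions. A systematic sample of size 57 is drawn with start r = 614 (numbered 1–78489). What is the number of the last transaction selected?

k = 78489/57 = 1377
57th selection = r + (57−1)·k = 614 + 56×1377 = 614 + 77112 = 77726

77726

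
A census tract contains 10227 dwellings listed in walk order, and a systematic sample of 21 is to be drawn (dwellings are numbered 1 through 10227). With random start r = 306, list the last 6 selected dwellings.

7611, 8098, 8585, 9072, 9559, 10046

k = N/n = 10227/21 = 487
16th selection = 306 + 15×487 = 7611
17th: 7611 + 487 = 8098
18th: 8098 + 487 = 8585
19th: 8585 + 487 = 9072
20th: 9072 + 487 = 9559
21st: 9559 + 487 = 10046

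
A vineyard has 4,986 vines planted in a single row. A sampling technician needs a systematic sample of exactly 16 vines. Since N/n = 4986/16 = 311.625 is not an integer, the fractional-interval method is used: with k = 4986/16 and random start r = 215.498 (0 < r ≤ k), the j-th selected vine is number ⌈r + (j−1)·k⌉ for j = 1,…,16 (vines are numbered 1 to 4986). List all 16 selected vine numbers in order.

j=1: r + 0k = 215.498 → ⌈·⌉ = 216
j=2: r + 1k = 527.123 → ⌈·⌉ = 528
j=3: r + 2k = 838.748 → ⌈·⌉ = 839
j=4: r + 3k = 1150.373 → ⌈·⌉ = 1151
j=5: r + 4k = 1461.998 → ⌈·⌉ = 1462
j=6: r + 5k = 1773.623 → ⌈·⌉ = 1774
j=7: r + 6k = 2085.248 → ⌈·⌉ = 2086
j=8: r + 7k = 2396.873 → ⌈·⌉ = 2397
j=9: r + 8k = 2708.498 → ⌈·⌉ = 2709
j=10: r + 9k = 3020.123 → ⌈·⌉ = 3021
j=11: r + 10k = 3331.748 → ⌈·⌉ = 3332
j=12: r + 11k = 3643.373 → ⌈·⌉ = 3644
j=13: r + 12k = 3954.998 → ⌈·⌉ = 3955
j=14: r + 13k = 4266.623 → ⌈·⌉ = 4267
j=15: r + 14k = 4578.248 → ⌈·⌉ = 4579
j=16: r + 15k = 4889.873 → ⌈·⌉ = 4890

216, 528, 839, 1151, 1462, 1774, 2086, 2397, 2709, 3021, 3332, 3644, 3955, 4267, 4579, 4890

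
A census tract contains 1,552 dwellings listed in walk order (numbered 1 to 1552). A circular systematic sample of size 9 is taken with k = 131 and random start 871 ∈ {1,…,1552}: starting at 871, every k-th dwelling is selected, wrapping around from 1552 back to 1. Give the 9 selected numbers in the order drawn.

871, 1002, 1133, 1264, 1395, 1526, 105, 236, 367

Selection 1: 871
Selection 2: 871 + 131 = 1002
Selection 3: 1002 + 131 = 1133
Selection 4: 1133 + 131 = 1264
Selection 5: 1264 + 131 = 1395
Selection 6: 1395 + 131 = 1526
Selection 7: 1526 + 131 = 1657 → 1657 − 1552 = 105
Selection 8: 105 + 131 = 236
Selection 9: 236 + 131 = 367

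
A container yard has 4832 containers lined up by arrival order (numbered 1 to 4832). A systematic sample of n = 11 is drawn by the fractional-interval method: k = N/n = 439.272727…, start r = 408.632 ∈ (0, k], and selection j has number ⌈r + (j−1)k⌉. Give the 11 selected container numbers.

409, 848, 1288, 1727, 2166, 2605, 3045, 3484, 3923, 4363, 4802

j=1: r + 0k = 408.632 → ⌈·⌉ = 409
j=2: r + 1k = 847.904727… → ⌈·⌉ = 848
j=3: r + 2k = 1287.177454… → ⌈·⌉ = 1288
j=4: r + 3k = 1726.450181… → ⌈·⌉ = 1727
j=5: r + 4k = 2165.722909… → ⌈·⌉ = 2166
j=6: r + 5k = 2604.995636… → ⌈·⌉ = 2605
j=7: r + 6k = 3044.268363… → ⌈·⌉ = 3045
j=8: r + 7k = 3483.541090… → ⌈·⌉ = 3484
j=9: r + 8k = 3922.813818… → ⌈·⌉ = 3923
j=10: r + 9k = 4362.086545… → ⌈·⌉ = 4363
j=11: r + 10k = 4801.359272… → ⌈·⌉ = 4802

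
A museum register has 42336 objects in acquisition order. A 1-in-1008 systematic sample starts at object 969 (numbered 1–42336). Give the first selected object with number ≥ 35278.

k = 1008
Steps past start: ⌈(35278 − 969)/1008⌉ = ⌈34309/1008⌉ = 35
Selected object: 969 + 35×1008 = 36249

36249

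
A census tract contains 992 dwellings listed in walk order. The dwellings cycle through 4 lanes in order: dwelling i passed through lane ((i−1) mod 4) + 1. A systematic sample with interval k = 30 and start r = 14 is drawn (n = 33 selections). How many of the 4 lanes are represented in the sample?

2

Consecutive selections differ by k = 30, so their lane numbers differ by 30 mod 4 = 2.
gcd(30, 4) = 2, so the sample visits 4/2 = 2 distinct residues mod 4.
Start 14 is lane 2; the lanes hit are 2, 4.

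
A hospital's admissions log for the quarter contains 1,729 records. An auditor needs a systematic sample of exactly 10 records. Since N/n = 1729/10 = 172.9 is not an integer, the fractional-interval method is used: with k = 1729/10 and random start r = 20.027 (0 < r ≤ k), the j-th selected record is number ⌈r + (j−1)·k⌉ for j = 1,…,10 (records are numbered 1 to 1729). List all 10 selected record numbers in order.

j=1: r + 0k = 20.027 → ⌈·⌉ = 21
j=2: r + 1k = 192.927 → ⌈·⌉ = 193
j=3: r + 2k = 365.827 → ⌈·⌉ = 366
j=4: r + 3k = 538.727 → ⌈·⌉ = 539
j=5: r + 4k = 711.627 → ⌈·⌉ = 712
j=6: r + 5k = 884.527 → ⌈·⌉ = 885
j=7: r + 6k = 1057.427 → ⌈·⌉ = 1058
j=8: r + 7k = 1230.327 → ⌈·⌉ = 1231
j=9: r + 8k = 1403.227 → ⌈·⌉ = 1404
j=10: r + 9k = 1576.127 → ⌈·⌉ = 1577

21, 193, 366, 539, 712, 885, 1058, 1231, 1404, 1577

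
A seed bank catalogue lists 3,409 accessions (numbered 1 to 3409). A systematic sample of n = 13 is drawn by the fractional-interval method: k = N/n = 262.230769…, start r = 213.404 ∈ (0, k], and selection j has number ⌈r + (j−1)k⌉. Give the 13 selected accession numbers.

214, 476, 738, 1001, 1263, 1525, 1787, 2050, 2312, 2574, 2836, 3098, 3361

j=1: r + 0k = 213.404 → ⌈·⌉ = 214
j=2: r + 1k = 475.634769… → ⌈·⌉ = 476
j=3: r + 2k = 737.865538… → ⌈·⌉ = 738
j=4: r + 3k = 1000.096307… → ⌈·⌉ = 1001
j=5: r + 4k = 1262.327076… → ⌈·⌉ = 1263
j=6: r + 5k = 1524.557846… → ⌈·⌉ = 1525
j=7: r + 6k = 1786.788615… → ⌈·⌉ = 1787
j=8: r + 7k = 2049.019384… → ⌈·⌉ = 2050
j=9: r + 8k = 2311.250153… → ⌈·⌉ = 2312
j=10: r + 9k = 2573.480923… → ⌈·⌉ = 2574
j=11: r + 10k = 2835.711692… → ⌈·⌉ = 2836
j=12: r + 11k = 3097.942461… → ⌈·⌉ = 3098
j=13: r + 12k = 3360.173230… → ⌈·⌉ = 3361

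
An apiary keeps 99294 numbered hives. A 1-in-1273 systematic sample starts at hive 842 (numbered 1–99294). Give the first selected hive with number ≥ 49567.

k = 1273
Steps past start: ⌈(49567 − 842)/1273⌉ = ⌈48725/1273⌉ = 39
Selected hive: 842 + 39×1273 = 50489

50489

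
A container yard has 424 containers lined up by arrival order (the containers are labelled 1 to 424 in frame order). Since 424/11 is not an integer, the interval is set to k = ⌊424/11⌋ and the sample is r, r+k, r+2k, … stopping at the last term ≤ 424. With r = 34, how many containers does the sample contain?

11

k = ⌊424/11⌋ = 38
Achieved size = ⌊(424 − 34)/38⌋ + 1 = ⌊390/38⌋ + 1 = 10 + 1 = 11
(last selection: 34 + 10×38 = 414 ≤ 424; next would be 452 > 424)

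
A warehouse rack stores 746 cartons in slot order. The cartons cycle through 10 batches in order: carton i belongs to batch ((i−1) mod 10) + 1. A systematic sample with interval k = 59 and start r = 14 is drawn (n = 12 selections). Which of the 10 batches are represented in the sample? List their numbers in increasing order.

Consecutive selections differ by k = 59, so their batch numbers differ by 59 mod 10 = 9.
gcd(59, 10) = 1, so the sample visits 10/1 = 10 distinct residues mod 10.
Start 14 is batch 4; the batches hit are 1, 2, 3, 4, 5, 6, 7, 8, 9, 10.

1, 2, 3, 4, 5, 6, 7, 8, 9, 10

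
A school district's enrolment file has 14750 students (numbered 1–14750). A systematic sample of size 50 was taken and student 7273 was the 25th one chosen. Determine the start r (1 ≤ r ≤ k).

193

k = 14750/50 = 295
r = 7273 − (25−1)×295 = 7273 − 7080 = 193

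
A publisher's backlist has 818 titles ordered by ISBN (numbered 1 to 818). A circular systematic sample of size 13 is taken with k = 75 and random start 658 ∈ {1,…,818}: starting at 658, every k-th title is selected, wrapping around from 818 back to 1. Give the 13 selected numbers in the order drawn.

658, 733, 808, 65, 140, 215, 290, 365, 440, 515, 590, 665, 740

Selection 1: 658
Selection 2: 658 + 75 = 733
Selection 3: 733 + 75 = 808
Selection 4: 808 + 75 = 883 → 883 − 818 = 65
Selection 5: 65 + 75 = 140
Selection 6: 140 + 75 = 215
Selection 7: 215 + 75 = 290
Selection 8: 290 + 75 = 365
Selection 9: 365 + 75 = 440
Selection 10: 440 + 75 = 515
Selection 11: 515 + 75 = 590
Selection 12: 590 + 75 = 665
Selection 13: 665 + 75 = 740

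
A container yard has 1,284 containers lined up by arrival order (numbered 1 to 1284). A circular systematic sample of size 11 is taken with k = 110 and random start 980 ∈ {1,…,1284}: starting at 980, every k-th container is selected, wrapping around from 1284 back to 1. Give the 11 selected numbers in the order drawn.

Selection 1: 980
Selection 2: 980 + 110 = 1090
Selection 3: 1090 + 110 = 1200
Selection 4: 1200 + 110 = 1310 → 1310 − 1284 = 26
Selection 5: 26 + 110 = 136
Selection 6: 136 + 110 = 246
Selection 7: 246 + 110 = 356
Selection 8: 356 + 110 = 466
Selection 9: 466 + 110 = 576
Selection 10: 576 + 110 = 686
Selection 11: 686 + 110 = 796

980, 1090, 1200, 26, 136, 246, 356, 466, 576, 686, 796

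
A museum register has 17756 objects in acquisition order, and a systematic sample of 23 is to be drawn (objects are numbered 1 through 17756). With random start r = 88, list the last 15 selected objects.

k = N/n = 17756/23 = 772
9th selection = 88 + 8×772 = 6264
10th: 6264 + 772 = 7036
11th: 7036 + 772 = 7808
12th: 7808 + 772 = 8580
13th: 8580 + 772 = 9352
14th: 9352 + 772 = 10124
15th: 10124 + 772 = 10896
16th: 10896 + 772 = 11668
17th: 11668 + 772 = 12440
18th: 12440 + 772 = 13212
19th: 13212 + 772 = 13984
20th: 13984 + 772 = 14756
21st: 14756 + 772 = 15528
22nd: 15528 + 772 = 16300
23rd: 16300 + 772 = 17072

6264, 7036, 7808, 8580, 9352, 10124, 10896, 11668, 12440, 13212, 13984, 14756, 15528, 16300, 17072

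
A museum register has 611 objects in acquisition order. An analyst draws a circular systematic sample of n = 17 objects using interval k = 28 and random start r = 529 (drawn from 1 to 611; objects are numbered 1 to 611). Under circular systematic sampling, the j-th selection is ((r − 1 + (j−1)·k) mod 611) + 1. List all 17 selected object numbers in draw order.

529, 557, 585, 2, 30, 58, 86, 114, 142, 170, 198, 226, 254, 282, 310, 338, 366

Selection 1: 529
Selection 2: 529 + 28 = 557
Selection 3: 557 + 28 = 585
Selection 4: 585 + 28 = 613 → 613 − 611 = 2
Selection 5: 2 + 28 = 30
Selection 6: 30 + 28 = 58
Selection 7: 58 + 28 = 86
Selection 8: 86 + 28 = 114
Selection 9: 114 + 28 = 142
Selection 10: 142 + 28 = 170
Selection 11: 170 + 28 = 198
Selection 12: 198 + 28 = 226
Selection 13: 226 + 28 = 254
Selection 14: 254 + 28 = 282
Selection 15: 282 + 28 = 310
Selection 16: 310 + 28 = 338
Selection 17: 338 + 28 = 366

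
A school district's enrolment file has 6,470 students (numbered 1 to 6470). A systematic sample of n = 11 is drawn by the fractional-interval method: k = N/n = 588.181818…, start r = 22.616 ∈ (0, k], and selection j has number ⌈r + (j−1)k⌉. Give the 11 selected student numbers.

j=1: r + 0k = 22.616 → ⌈·⌉ = 23
j=2: r + 1k = 610.797818… → ⌈·⌉ = 611
j=3: r + 2k = 1198.979636… → ⌈·⌉ = 1199
j=4: r + 3k = 1787.161454… → ⌈·⌉ = 1788
j=5: r + 4k = 2375.343272… → ⌈·⌉ = 2376
j=6: r + 5k = 2963.525090… → ⌈·⌉ = 2964
j=7: r + 6k = 3551.706909… → ⌈·⌉ = 3552
j=8: r + 7k = 4139.888727… → ⌈·⌉ = 4140
j=9: r + 8k = 4728.070545… → ⌈·⌉ = 4729
j=10: r + 9k = 5316.252363… → ⌈·⌉ = 5317
j=11: r + 10k = 5904.434181… → ⌈·⌉ = 5905

23, 611, 1199, 1788, 2376, 2964, 3552, 4140, 4729, 5317, 5905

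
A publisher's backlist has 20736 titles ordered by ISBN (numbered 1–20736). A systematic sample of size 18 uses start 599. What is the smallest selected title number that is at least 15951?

16727

k = 20736/18 = 1152
Steps past start: ⌈(15951 − 599)/1152⌉ = ⌈15352/1152⌉ = 14
Selected title: 599 + 14×1152 = 16727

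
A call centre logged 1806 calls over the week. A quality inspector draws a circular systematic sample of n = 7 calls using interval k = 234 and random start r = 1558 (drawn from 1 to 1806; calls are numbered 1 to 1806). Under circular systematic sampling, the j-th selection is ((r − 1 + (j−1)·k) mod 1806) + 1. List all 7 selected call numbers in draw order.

Selection 1: 1558
Selection 2: 1558 + 234 = 1792
Selection 3: 1792 + 234 = 2026 → 2026 − 1806 = 220
Selection 4: 220 + 234 = 454
Selection 5: 454 + 234 = 688
Selection 6: 688 + 234 = 922
Selection 7: 922 + 234 = 1156

1558, 1792, 220, 454, 688, 922, 1156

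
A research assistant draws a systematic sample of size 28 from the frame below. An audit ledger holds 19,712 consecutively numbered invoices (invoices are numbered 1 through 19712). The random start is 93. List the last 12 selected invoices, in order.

11357, 12061, 12765, 13469, 14173, 14877, 15581, 16285, 16989, 17693, 18397, 19101

k = N/n = 19712/28 = 704
17th selection = 93 + 16×704 = 11357
18th: 11357 + 704 = 12061
19th: 12061 + 704 = 12765
20th: 12765 + 704 = 13469
21st: 13469 + 704 = 14173
22nd: 14173 + 704 = 14877
23rd: 14877 + 704 = 15581
24th: 15581 + 704 = 16285
25th: 16285 + 704 = 16989
26th: 16989 + 704 = 17693
27th: 17693 + 704 = 18397
28th: 18397 + 704 = 19101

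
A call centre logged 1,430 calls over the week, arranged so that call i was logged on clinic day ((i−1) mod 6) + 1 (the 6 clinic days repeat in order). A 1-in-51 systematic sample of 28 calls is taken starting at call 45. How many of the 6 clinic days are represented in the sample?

Consecutive selections differ by k = 51, so their clinic day numbers differ by 51 mod 6 = 3.
gcd(51, 6) = 3, so the sample visits 6/3 = 2 distinct residues mod 6.
Start 45 is clinic day 3; the clinic days hit are 3, 6.

2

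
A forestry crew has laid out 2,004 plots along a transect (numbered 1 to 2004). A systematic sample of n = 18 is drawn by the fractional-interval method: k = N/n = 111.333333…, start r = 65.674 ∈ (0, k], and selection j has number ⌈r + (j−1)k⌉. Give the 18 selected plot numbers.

j=1: r + 0k = 65.674 → ⌈·⌉ = 66
j=2: r + 1k = 177.007333… → ⌈·⌉ = 178
j=3: r + 2k = 288.340666… → ⌈·⌉ = 289
j=4: r + 3k = 399.674 → ⌈·⌉ = 400
j=5: r + 4k = 511.007333… → ⌈·⌉ = 512
j=6: r + 5k = 622.340666… → ⌈·⌉ = 623
j=7: r + 6k = 733.674 → ⌈·⌉ = 734
j=8: r + 7k = 845.007333… → ⌈·⌉ = 846
j=9: r + 8k = 956.340666… → ⌈·⌉ = 957
j=10: r + 9k = 1067.674 → ⌈·⌉ = 1068
j=11: r + 10k = 1179.007333… → ⌈·⌉ = 1180
j=12: r + 11k = 1290.340666… → ⌈·⌉ = 1291
j=13: r + 12k = 1401.674 → ⌈·⌉ = 1402
j=14: r + 13k = 1513.007333… → ⌈·⌉ = 1514
j=15: r + 14k = 1624.340666… → ⌈·⌉ = 1625
j=16: r + 15k = 1735.674 → ⌈·⌉ = 1736
j=17: r + 16k = 1847.007333… → ⌈·⌉ = 1848
j=18: r + 17k = 1958.340666… → ⌈·⌉ = 1959

66, 178, 289, 400, 512, 623, 734, 846, 957, 1068, 1180, 1291, 1402, 1514, 1625, 1736, 1848, 1959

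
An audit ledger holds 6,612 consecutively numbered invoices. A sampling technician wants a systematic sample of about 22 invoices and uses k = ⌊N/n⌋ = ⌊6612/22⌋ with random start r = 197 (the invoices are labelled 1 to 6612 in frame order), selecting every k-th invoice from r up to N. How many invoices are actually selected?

22

k = ⌊6612/22⌋ = 300
Achieved size = ⌊(6612 − 197)/300⌋ + 1 = ⌊6415/300⌋ + 1 = 21 + 1 = 22
(last selection: 197 + 21×300 = 6497 ≤ 6612; next would be 6797 > 6612)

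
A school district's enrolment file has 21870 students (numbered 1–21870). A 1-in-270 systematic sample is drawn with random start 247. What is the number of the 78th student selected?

k = 270
78th selection = r + (78−1)·k = 247 + 77×270 = 247 + 20790 = 21037

21037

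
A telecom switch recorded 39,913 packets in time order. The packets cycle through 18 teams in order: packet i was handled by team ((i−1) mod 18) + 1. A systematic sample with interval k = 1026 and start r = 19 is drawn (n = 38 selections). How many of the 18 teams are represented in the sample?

1

Consecutive selections differ by k = 1026, so their team numbers differ by 1026 mod 18 = 0.
gcd(1026, 18) = 18, so the sample visits 18/18 = 1 distinct residues mod 18.
Start 19 is team 1; the teams hit are 1.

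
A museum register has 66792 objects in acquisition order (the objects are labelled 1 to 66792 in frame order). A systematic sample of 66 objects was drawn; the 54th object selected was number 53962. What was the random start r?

326

k = 66792/66 = 1012
r = 53962 − (54−1)×1012 = 53962 − 53636 = 326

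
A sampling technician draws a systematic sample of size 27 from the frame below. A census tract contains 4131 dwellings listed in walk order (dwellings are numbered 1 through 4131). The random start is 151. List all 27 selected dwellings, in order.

k = N/n = 4131/27 = 153
dwelling 1: 151
dwelling 2: 151 + 153 = 304
dwelling 3: 304 + 153 = 457
dwelling 4: 457 + 153 = 610
dwelling 5: 610 + 153 = 763
dwelling 6: 763 + 153 = 916
dwelling 7: 916 + 153 = 1069
dwelling 8: 1069 + 153 = 1222
dwelling 9: 1222 + 153 = 1375
dwelling 10: 1375 + 153 = 1528
dwelling 11: 1528 + 153 = 1681
dwelling 12: 1681 + 153 = 1834
dwelling 13: 1834 + 153 = 1987
dwelling 14: 1987 + 153 = 2140
dwelling 15: 2140 + 153 = 2293
dwelling 16: 2293 + 153 = 2446
dwelling 17: 2446 + 153 = 2599
dwelling 18: 2599 + 153 = 2752
dwelling 19: 2752 + 153 = 2905
dwelling 20: 2905 + 153 = 3058
dwelling 21: 3058 + 153 = 3211
dwelling 22: 3211 + 153 = 3364
dwelling 23: 3364 + 153 = 3517
dwelling 24: 3517 + 153 = 3670
dwelling 25: 3670 + 153 = 3823
dwelling 26: 3823 + 153 = 3976
dwelling 27: 3976 + 153 = 4129

151, 304, 457, 610, 763, 916, 1069, 1222, 1375, 1528, 1681, 1834, 1987, 2140, 2293, 2446, 2599, 2752, 2905, 3058, 3211, 3364, 3517, 3670, 3823, 3976, 4129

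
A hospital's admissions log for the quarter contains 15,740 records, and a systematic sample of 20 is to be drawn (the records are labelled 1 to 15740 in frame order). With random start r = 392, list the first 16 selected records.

k = N/n = 15740/20 = 787
record 1: 392
record 2: 392 + 787 = 1179
record 3: 1179 + 787 = 1966
record 4: 1966 + 787 = 2753
record 5: 2753 + 787 = 3540
record 6: 3540 + 787 = 4327
record 7: 4327 + 787 = 5114
record 8: 5114 + 787 = 5901
record 9: 5901 + 787 = 6688
record 10: 6688 + 787 = 7475
record 11: 7475 + 787 = 8262
record 12: 8262 + 787 = 9049
record 13: 9049 + 787 = 9836
record 14: 9836 + 787 = 10623
record 15: 10623 + 787 = 11410
record 16: 11410 + 787 = 12197

392, 1179, 1966, 2753, 3540, 4327, 5114, 5901, 6688, 7475, 8262, 9049, 9836, 10623, 11410, 12197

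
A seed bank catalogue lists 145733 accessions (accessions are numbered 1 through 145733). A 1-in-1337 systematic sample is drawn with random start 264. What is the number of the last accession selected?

144660

k = 1337
109th selection = r + (109−1)·k = 264 + 108×1337 = 264 + 144396 = 144660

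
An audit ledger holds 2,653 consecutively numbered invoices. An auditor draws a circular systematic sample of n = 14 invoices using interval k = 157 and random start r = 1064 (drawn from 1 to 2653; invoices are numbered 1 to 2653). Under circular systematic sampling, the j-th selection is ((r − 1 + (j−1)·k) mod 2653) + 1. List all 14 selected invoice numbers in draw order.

1064, 1221, 1378, 1535, 1692, 1849, 2006, 2163, 2320, 2477, 2634, 138, 295, 452

Selection 1: 1064
Selection 2: 1064 + 157 = 1221
Selection 3: 1221 + 157 = 1378
Selection 4: 1378 + 157 = 1535
Selection 5: 1535 + 157 = 1692
Selection 6: 1692 + 157 = 1849
Selection 7: 1849 + 157 = 2006
Selection 8: 2006 + 157 = 2163
Selection 9: 2163 + 157 = 2320
Selection 10: 2320 + 157 = 2477
Selection 11: 2477 + 157 = 2634
Selection 12: 2634 + 157 = 2791 → 2791 − 2653 = 138
Selection 13: 138 + 157 = 295
Selection 14: 295 + 157 = 452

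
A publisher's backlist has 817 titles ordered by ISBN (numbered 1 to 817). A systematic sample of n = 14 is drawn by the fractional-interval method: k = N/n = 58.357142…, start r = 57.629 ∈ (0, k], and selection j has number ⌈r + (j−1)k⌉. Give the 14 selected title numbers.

58, 116, 175, 233, 292, 350, 408, 467, 525, 583, 642, 700, 758, 817

j=1: r + 0k = 57.629 → ⌈·⌉ = 58
j=2: r + 1k = 115.986142… → ⌈·⌉ = 116
j=3: r + 2k = 174.343285… → ⌈·⌉ = 175
j=4: r + 3k = 232.700428… → ⌈·⌉ = 233
j=5: r + 4k = 291.057571… → ⌈·⌉ = 292
j=6: r + 5k = 349.414714… → ⌈·⌉ = 350
j=7: r + 6k = 407.771857… → ⌈·⌉ = 408
j=8: r + 7k = 466.129 → ⌈·⌉ = 467
j=9: r + 8k = 524.486142… → ⌈·⌉ = 525
j=10: r + 9k = 582.843285… → ⌈·⌉ = 583
j=11: r + 10k = 641.200428… → ⌈·⌉ = 642
j=12: r + 11k = 699.557571… → ⌈·⌉ = 700
j=13: r + 12k = 757.914714… → ⌈·⌉ = 758
j=14: r + 13k = 816.271857… → ⌈·⌉ = 817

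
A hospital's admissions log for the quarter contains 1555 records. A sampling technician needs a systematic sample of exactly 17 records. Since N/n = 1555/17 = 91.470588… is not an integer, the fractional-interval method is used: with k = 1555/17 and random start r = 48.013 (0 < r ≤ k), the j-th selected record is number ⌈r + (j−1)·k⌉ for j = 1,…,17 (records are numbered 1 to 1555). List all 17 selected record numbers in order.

49, 140, 231, 323, 414, 506, 597, 689, 780, 872, 963, 1055, 1146, 1238, 1329, 1421, 1512

j=1: r + 0k = 48.013 → ⌈·⌉ = 49
j=2: r + 1k = 139.483588… → ⌈·⌉ = 140
j=3: r + 2k = 230.954176… → ⌈·⌉ = 231
j=4: r + 3k = 322.424764… → ⌈·⌉ = 323
j=5: r + 4k = 413.895352… → ⌈·⌉ = 414
j=6: r + 5k = 505.365941… → ⌈·⌉ = 506
j=7: r + 6k = 596.836529… → ⌈·⌉ = 597
j=8: r + 7k = 688.307117… → ⌈·⌉ = 689
j=9: r + 8k = 779.777705… → ⌈·⌉ = 780
j=10: r + 9k = 871.248294… → ⌈·⌉ = 872
j=11: r + 10k = 962.718882… → ⌈·⌉ = 963
j=12: r + 11k = 1054.189470… → ⌈·⌉ = 1055
j=13: r + 12k = 1145.660058… → ⌈·⌉ = 1146
j=14: r + 13k = 1237.130647… → ⌈·⌉ = 1238
j=15: r + 14k = 1328.601235… → ⌈·⌉ = 1329
j=16: r + 15k = 1420.071823… → ⌈·⌉ = 1421
j=17: r + 16k = 1511.542411… → ⌈·⌉ = 1512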